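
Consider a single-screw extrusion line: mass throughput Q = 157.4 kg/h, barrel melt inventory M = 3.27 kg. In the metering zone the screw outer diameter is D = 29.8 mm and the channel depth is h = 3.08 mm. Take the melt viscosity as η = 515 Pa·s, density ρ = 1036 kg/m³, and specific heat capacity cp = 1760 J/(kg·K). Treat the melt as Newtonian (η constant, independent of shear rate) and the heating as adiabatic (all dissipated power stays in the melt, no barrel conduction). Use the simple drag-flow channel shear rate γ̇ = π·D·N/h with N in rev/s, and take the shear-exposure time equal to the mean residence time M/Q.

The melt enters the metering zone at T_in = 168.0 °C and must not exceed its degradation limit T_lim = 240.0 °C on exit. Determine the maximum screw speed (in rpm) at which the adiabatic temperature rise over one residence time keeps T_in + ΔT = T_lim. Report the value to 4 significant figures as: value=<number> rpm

value=115.2 rpm

Q_s = Q / 3600 = 157.4 / 3600 = 0.0437222 kg/s
Mean residence time: t_res = M/Q_s = 3.27 kg / 0.0437222 kg/s = 74.7903 s
Geometry in SI: D = 29.8 mm → 0.0298 m, h = 3.08 mm → 0.00308 m
ΔT_a = T_lim − T_in = 240.0 °C − 168.0 °C = 72 K
γ̇_max² = ΔT_a·ρ·cp/(η·t_res) = 72·1036·1760/(515·74.7903) = 3408.41 s⁻²
Take the square root: γ̇_max = √(3408.41) = 58.3816 s⁻¹
Solve γ̇ = πDN/h for N: N_max = γ̇_max·h/(π·D) = 58.3816 × 0.00308 / (π × 0.0298) = 1.9207 rev/s = 115.242 rpm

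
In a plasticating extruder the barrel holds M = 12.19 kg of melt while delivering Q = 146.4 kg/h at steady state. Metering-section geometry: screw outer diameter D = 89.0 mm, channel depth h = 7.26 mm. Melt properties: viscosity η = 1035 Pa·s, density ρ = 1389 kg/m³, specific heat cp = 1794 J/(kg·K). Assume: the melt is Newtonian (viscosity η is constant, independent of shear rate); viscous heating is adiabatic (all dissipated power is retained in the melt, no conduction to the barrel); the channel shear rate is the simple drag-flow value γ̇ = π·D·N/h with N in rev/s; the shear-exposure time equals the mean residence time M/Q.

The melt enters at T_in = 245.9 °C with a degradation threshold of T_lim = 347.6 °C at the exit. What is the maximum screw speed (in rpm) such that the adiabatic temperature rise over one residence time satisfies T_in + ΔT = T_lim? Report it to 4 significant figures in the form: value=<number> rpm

value=44.53 rpm

Throughput in SI: Q_s = 146.4 kg/h ÷ 3600 s/h = 0.0406667 kg/s
t_res = M / Q_s = 12.19 ÷ 0.0406667 = 299.754 s
D = 89.0 mm = 0.089 m;  h = 7.26 mm = 0.00726 m
Allowable rise: ΔT_a = T_lim − T_in = 347.6 − 245.9 = 101.7 K
γ̇_max² = ΔT_a·ρ·cp/(η·t_res) = 101.7·1389·1794/(1035·299.754) = 816.846 s⁻²
γ̇_max = √816.846 = 28.5805 s⁻¹
N_max = γ̇_max h / (πD) = 28.5805·0.00726/(π·0.089) = 0.742107 rev/s → ×60 = 44.5264 rpm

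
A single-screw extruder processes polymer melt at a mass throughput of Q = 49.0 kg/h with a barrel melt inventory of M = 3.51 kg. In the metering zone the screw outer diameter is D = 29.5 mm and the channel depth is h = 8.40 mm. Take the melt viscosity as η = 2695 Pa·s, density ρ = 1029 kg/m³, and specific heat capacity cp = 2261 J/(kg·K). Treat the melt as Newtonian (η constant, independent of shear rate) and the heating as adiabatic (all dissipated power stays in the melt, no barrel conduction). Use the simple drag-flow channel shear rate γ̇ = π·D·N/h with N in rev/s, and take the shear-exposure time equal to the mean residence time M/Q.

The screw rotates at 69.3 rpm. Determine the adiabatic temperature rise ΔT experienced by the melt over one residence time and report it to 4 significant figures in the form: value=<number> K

value=48.51 K

Convert throughput: Q = 49.0 kg/h = 49.0/3600 = 0.0136111 kg/s
t_res = M / Q_s = 3.51 / 0.0136111 = 257.878 s
Geometry in metres: D = 29.5 mm → 0.0295 m, h = 8.40 mm → 0.0084 m; screw speed N = 69.3 rpm = 1.155 rev/s
Shear rate: γ̇ = πDN/h = π·0.0295·1.155/0.0084 = 12.7431 s⁻¹
ΔT = η·γ̇²·t_res/(ρ·cp) = [2695 × 12.7431² × 257.878] / [1029 × 2261] = 48.5071 K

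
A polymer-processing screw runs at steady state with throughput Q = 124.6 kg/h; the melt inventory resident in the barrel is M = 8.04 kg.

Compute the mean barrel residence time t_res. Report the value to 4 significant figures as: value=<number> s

value=232.3 s

Q_s = Q / 3600 = 124.6 / 3600 = 0.0346111 kg/s
t_res = M / Q_s = 8.04 / 0.0346111 = 232.295 s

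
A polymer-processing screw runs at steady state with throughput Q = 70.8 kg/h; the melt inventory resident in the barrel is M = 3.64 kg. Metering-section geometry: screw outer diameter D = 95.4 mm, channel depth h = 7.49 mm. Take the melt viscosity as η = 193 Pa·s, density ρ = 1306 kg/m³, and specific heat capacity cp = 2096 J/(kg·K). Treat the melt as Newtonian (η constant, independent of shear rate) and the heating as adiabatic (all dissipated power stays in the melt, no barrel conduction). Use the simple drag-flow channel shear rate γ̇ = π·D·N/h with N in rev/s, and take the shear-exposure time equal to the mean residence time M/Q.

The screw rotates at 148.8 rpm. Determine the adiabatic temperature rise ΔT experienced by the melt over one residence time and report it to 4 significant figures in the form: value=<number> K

value=128.5 K

Q_s = Q / 3600 = 70.8 / 3600 = 0.0196667 kg/s
t_res = M / Q_s = 3.64 / 0.0196667 = 185.085 s
Geometry in metres: D = 95.4 mm → 0.0954 m, h = 7.49 mm → 0.00749 m; screw speed N = 148.8 rpm = 2.48 rev/s
γ̇ = π D N / h = (π)(0.0954)(2.48) / 0.00749 = 99.2357 s⁻¹
ΔT = η·γ̇²·t_res/(ρ·cp) = [193 × 99.2357² × 185.085] / [1306 × 2096] = 128.508 K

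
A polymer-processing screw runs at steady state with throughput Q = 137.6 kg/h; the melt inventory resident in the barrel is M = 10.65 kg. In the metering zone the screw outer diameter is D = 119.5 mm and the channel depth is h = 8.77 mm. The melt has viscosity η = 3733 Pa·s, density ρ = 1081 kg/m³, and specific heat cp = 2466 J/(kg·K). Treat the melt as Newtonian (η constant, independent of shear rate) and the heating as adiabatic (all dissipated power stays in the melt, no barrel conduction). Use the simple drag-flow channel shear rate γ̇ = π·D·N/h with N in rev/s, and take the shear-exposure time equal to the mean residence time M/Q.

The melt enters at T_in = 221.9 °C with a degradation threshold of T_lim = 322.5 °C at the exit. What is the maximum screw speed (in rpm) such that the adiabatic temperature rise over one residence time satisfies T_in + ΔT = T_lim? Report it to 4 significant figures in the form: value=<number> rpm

Convert throughput: Q = 137.6 kg/h = 137.6/3600 = 0.0382222 kg/s
Mean residence time: t_res = M/Q_s = 10.65 kg / 0.0382222 kg/s = 278.634 s
D = 119.5 mm = 0.1195 m;  h = 8.77 mm = 0.00877 m
Allowable rise: ΔT_a = T_lim − T_in = 322.5 − 221.9 = 100.6 K
Invert ΔT = ηγ̇²t_res/(ρcp) for γ̇: γ̇_max² = ΔT_a ρ cp / (η t_res) = 100.6·1081·2466 / (3733·278.634) = 257.825 s⁻²
Take the square root: γ̇_max = √(257.825) = 16.0569 s⁻¹
N_max = γ̇_max h / (πD) = 16.0569·0.00877/(π·0.1195) = 0.375098 rev/s → ×60 = 22.5059 rpm

value=22.51 rpm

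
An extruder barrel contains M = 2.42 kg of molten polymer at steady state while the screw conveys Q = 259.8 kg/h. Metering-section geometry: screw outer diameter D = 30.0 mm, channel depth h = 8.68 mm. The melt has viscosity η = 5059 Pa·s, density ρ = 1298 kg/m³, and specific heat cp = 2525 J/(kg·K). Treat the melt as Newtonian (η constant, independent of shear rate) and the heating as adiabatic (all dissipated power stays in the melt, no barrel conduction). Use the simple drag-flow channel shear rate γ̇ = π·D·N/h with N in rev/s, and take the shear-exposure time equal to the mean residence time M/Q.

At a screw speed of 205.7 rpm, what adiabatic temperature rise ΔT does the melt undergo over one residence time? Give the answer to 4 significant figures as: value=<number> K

value=71.73 K

Throughput in SI: Q_s = 259.8 kg/h ÷ 3600 s/h = 0.0721667 kg/s
t_res = M / Q_s = 2.42 ÷ 0.0721667 = 33.5335 s
D = 30.0 mm = 0.03 m;  h = 8.68 mm = 0.00868 m;  N = 205.7 rpm / 60 = 3.42833 rev/s
Shear rate: γ̇ = πDN/h = π·0.03·3.42833/0.00868 = 37.225 s⁻¹
Adiabatic rise: ΔT = η γ̇² t_res / (ρ cp) = 5059·(37.225)²·33.5335 / (1298·2525) = 71.7259 K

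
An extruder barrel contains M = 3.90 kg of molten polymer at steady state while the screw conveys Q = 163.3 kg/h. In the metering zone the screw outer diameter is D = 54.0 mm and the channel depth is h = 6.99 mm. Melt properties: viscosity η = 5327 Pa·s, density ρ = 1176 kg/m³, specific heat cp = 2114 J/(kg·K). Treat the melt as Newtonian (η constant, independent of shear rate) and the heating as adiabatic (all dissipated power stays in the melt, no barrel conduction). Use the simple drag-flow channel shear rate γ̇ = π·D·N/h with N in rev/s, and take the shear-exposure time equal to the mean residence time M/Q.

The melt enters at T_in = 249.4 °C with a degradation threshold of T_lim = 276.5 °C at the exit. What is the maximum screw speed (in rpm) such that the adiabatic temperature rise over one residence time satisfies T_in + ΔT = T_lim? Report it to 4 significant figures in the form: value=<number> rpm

value=29.98 rpm

Throughput in SI: Q_s = 163.3 kg/h ÷ 3600 s/h = 0.0453611 kg/s
t_res = M / Q_s = 3.90 / 0.0453611 = 85.9767 s
Convert to metres: D = 0.054 m, h = 0.00699 m
ΔT_a = T_lim − T_in = 276.5 − 249.4 = 27.1 K
Invert ΔT = ηγ̇²t_res/(ρcp) for γ̇: γ̇_max² = ΔT_a ρ cp / (η t_res) = 27.1·1176·2114 / (5327·85.9767) = 147.102 s⁻²
γ̇_max = sqrt(147.102) = 12.1286 s⁻¹
N_max = γ̇_max h / (πD) = 12.1286·0.00699/(π·0.054) = 0.499738 rev/s → ×60 = 29.9843 rpm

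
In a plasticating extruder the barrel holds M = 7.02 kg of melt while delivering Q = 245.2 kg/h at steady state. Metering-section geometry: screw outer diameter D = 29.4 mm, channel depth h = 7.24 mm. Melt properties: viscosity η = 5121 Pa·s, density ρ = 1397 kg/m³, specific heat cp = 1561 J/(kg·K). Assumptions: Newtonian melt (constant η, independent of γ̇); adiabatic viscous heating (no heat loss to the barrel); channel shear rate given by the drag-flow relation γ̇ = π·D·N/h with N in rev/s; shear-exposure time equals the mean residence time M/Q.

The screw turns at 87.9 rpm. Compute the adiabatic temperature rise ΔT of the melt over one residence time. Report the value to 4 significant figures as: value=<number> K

value=84.54 K

Q_s = Q / 3600 = 245.2 / 3600 = 0.0681111 kg/s
Mean residence time: t_res = M/Q_s = 7.02 kg / 0.0681111 kg/s = 103.067 s
Geometry in metres: D = 29.4 mm → 0.0294 m, h = 7.24 mm → 0.00724 m; screw speed N = 87.9 rpm = 1.465 rev/s
Shear rate: γ̇ = πDN/h = π·0.0294·1.465/0.00724 = 18.6894 s⁻¹
ΔT = η·γ̇²·t_res/(ρ·cp) = [5121 × 18.6894² × 103.067] / [1397 × 1561] = 84.541 K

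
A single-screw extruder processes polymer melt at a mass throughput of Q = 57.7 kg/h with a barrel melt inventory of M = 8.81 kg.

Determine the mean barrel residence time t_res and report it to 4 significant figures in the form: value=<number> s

Throughput in SI: Q_s = 57.7 kg/h ÷ 3600 s/h = 0.0160278 kg/s
Mean residence time: t_res = M/Q_s = 8.81 kg / 0.0160278 kg/s = 549.671 s

value=549.7 s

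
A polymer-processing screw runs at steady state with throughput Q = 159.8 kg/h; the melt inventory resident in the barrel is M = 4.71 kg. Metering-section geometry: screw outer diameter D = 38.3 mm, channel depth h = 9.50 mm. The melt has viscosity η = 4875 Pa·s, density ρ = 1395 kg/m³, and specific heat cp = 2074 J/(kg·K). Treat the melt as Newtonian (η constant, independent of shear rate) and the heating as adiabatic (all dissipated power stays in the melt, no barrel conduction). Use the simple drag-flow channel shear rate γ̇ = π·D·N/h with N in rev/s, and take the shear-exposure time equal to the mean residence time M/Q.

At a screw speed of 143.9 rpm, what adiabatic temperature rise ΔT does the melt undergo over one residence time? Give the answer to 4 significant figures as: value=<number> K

value=165.0 K

Q_s = Q / 3600 = 159.8 / 3600 = 0.0443889 kg/s
t_res = M / Q_s = 4.71 / 0.0443889 = 106.108 s
Convert to SI: D = 0.0383 m, h = 0.0095 m, N = 143.9/60 = 2.39833 rev/s
Shear rate: γ̇ = πDN/h = π·0.0383·2.39833/0.0095 = 30.3763 s⁻¹
ΔT = η·γ̇²·t_res / (ρ·cp) = 4875 · (30.3763)² · 106.108 / (1395 · 2074) = 164.971 K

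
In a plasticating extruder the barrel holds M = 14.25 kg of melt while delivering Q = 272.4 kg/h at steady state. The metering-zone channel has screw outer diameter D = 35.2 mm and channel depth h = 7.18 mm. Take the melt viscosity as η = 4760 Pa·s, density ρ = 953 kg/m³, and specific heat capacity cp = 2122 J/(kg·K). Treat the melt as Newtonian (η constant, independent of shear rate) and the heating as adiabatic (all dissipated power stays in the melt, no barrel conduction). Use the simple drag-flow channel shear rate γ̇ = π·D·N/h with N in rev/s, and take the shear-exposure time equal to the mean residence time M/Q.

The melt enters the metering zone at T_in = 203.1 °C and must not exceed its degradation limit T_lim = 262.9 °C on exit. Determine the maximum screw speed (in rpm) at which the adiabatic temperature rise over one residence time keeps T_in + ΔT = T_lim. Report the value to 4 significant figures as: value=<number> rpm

Throughput in SI: Q_s = 272.4 kg/h ÷ 3600 s/h = 0.0756667 kg/s
Mean residence time: t_res = M/Q_s = 14.25 kg / 0.0756667 kg/s = 188.326 s
D = 35.2 mm = 0.0352 m;  h = 7.18 mm = 0.00718 m
Allowable rise: ΔT_a = T_lim − T_in = 262.9 − 203.1 = 59.8 K
γ̇_max² = ΔT_a·ρ·cp/(η·t_res) = 59.8·953·2122/(4760·188.326) = 134.903 s⁻²
Take the square root: γ̇_max = √(134.903) = 11.6148 s⁻¹
N_max = γ̇_max h / (πD) = 11.6148·0.00718/(π·0.0352) = 0.754124 rev/s → ×60 = 45.2475 rpm

value=45.25 rpm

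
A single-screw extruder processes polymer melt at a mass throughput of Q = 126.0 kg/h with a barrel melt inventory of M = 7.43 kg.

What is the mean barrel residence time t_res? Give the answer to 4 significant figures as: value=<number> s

value=212.3 s

Throughput in SI: Q_s = 126.0 kg/h ÷ 3600 s/h = 0.035 kg/s
t_res = M / Q_s = 7.43 ÷ 0.035 = 212.286 s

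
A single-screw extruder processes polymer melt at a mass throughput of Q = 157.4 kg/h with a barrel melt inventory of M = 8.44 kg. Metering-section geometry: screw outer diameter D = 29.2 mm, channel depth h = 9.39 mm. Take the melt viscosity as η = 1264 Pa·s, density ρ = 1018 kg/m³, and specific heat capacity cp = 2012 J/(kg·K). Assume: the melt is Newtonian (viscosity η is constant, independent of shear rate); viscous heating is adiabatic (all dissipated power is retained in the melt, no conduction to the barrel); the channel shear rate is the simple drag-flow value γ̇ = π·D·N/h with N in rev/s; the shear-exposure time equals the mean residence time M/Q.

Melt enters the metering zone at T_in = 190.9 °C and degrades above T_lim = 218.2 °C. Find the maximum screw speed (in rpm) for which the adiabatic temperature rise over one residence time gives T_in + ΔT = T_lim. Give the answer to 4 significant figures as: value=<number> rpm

Q_s = Q / 3600 = 157.4 / 3600 = 0.0437222 kg/s
t_res = M / Q_s = 8.44 / 0.0437222 = 193.037 s
Convert to metres: D = 0.0292 m, h = 0.00939 m
Allowable rise: ΔT_a = T_lim − T_in = 218.2 − 190.9 = 27.3 K
Invert ΔT = ηγ̇²t_res/(ρcp) for γ̇: γ̇_max² = ΔT_a ρ cp / (η t_res) = 27.3·1018·2012 / (1264·193.037) = 229.166 s⁻²
γ̇_max = sqrt(229.166) = 15.1382 s⁻¹
N_max = γ̇_max·h / (π·D) = 15.1382 · 0.00939 / (π · 0.0292) = 1.54956 rev/s = 92.9736 rpm

value=92.97 rpm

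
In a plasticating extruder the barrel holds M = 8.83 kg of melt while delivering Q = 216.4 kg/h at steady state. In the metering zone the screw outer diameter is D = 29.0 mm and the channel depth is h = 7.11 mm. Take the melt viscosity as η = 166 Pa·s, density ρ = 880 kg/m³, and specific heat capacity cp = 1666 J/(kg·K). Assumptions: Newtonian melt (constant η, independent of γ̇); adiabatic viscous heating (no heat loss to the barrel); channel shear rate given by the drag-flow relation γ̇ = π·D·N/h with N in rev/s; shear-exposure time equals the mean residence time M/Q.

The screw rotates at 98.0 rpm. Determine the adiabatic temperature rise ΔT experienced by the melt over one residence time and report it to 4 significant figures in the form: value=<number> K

Throughput in SI: Q_s = 216.4 kg/h ÷ 3600 s/h = 0.0601111 kg/s
t_res = M / Q_s = 8.83 / 0.0601111 = 146.895 s
D = 29.0 mm = 0.029 m;  h = 7.11 mm = 0.00711 m;  N = 98.0 rpm / 60 = 1.63333 rev/s
γ̇ = π·D·N / h = π · 0.029 · 1.63333 / 0.00711 = 20.9292 s⁻¹
ΔT = η·γ̇²·t_res/(ρ·cp) = [166 × 20.9292² × 146.895] / [880 × 1666] = 7.28555 K

value=7.286 K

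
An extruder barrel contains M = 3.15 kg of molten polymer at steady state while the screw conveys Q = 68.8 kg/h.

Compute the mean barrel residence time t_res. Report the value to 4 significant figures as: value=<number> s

value=164.8 s

Q_s = Q / 3600 = 68.8 / 3600 = 0.0191111 kg/s
t_res = M / Q_s = 3.15 ÷ 0.0191111 = 164.826 s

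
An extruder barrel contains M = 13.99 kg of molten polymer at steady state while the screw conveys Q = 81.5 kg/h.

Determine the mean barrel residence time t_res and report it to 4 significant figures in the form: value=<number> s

Throughput in SI: Q_s = 81.5 kg/h ÷ 3600 s/h = 0.0226389 kg/s
Mean residence time: t_res = M/Q_s = 13.99 kg / 0.0226389 kg/s = 617.963 s

value=618.0 s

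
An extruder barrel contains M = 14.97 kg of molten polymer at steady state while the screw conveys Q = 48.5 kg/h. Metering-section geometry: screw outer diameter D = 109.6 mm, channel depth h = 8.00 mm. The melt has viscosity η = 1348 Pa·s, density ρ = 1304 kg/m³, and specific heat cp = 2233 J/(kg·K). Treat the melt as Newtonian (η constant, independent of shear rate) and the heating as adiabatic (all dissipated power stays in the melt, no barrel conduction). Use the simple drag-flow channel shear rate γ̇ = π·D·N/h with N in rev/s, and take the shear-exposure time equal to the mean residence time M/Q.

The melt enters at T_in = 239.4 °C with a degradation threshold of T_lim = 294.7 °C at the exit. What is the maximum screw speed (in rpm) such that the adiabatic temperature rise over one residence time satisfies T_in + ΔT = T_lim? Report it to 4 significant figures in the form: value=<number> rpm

value=14.45 rpm

Convert throughput: Q = 48.5 kg/h = 48.5/3600 = 0.0134722 kg/s
t_res = M / Q_s = 14.97 / 0.0134722 = 1111.18 s
Geometry in SI: D = 109.6 mm → 0.1096 m, h = 8.00 mm → 0.008 m
ΔT_a = T_lim − T_in = 294.7 °C − 239.4 °C = 55.3 K
γ̇_max² = ΔT_a·ρ·cp/(η·t_res) = 55.3·1304·2233/(1348·1111.18) = 107.503 s⁻²
Take the square root: γ̇_max = √(107.503) = 10.3683 s⁻¹
Solve γ̇ = πDN/h for N: N_max = γ̇_max·h/(π·D) = 10.3683 × 0.008 / (π × 0.1096) = 0.240901 rev/s = 14.4541 rpm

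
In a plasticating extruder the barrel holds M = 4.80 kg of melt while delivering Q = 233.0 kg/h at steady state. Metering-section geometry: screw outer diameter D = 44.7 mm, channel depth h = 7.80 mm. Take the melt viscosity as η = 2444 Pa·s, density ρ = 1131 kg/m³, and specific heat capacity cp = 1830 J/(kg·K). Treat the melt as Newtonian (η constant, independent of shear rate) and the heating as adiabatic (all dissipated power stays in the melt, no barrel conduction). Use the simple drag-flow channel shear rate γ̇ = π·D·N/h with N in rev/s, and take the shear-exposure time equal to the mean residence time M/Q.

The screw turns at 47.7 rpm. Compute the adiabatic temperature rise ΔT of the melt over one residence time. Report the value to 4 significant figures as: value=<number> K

Q_s = Q / 3600 = 233.0 / 3600 = 0.0647222 kg/s
Mean residence time: t_res = M/Q_s = 4.80 kg / 0.0647222 kg/s = 74.1631 s
Geometry in metres: D = 44.7 mm → 0.0447 m, h = 7.80 mm → 0.0078 m; screw speed N = 47.7 rpm = 0.795 rev/s
γ̇ = π·D·N / h = π · 0.0447 · 0.795 / 0.0078 = 14.313 s⁻¹
ΔT = η·γ̇²·t_res / (ρ·cp) = 2444 · (14.313)² · 74.1631 / (1131 · 1830) = 17.9405 K

value=17.94 K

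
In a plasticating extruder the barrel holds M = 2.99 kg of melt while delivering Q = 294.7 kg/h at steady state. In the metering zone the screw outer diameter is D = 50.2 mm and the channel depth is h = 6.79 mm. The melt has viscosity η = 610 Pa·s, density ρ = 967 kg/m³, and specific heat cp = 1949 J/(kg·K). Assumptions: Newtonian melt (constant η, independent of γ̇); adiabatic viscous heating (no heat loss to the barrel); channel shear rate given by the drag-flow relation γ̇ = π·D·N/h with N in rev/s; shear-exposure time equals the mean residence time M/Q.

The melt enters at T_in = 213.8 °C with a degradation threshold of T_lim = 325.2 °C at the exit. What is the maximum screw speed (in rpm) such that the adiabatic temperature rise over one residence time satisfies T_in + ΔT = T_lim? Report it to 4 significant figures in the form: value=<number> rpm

value=250.8 rpm

Convert throughput: Q = 294.7 kg/h = 294.7/3600 = 0.0818611 kg/s
t_res = M / Q_s = 2.99 ÷ 0.0818611 = 36.5253 s
Geometry in SI: D = 50.2 mm → 0.0502 m, h = 6.79 mm → 0.00679 m
ΔT_a = T_lim − T_in = 325.2 °C − 213.8 °C = 111.4 K
γ̇_max² = ΔT_a·ρ·cp / (η·t_res) = [111.4 × 967 × 1949] / [610 × 36.5253] = 9423.24 s⁻²
γ̇_max = sqrt(9423.24) = 97.0734 s⁻¹
N_max = γ̇_max·h / (π·D) = 97.0734 · 0.00679 / (π · 0.0502) = 4.17942 rev/s = 250.765 rpm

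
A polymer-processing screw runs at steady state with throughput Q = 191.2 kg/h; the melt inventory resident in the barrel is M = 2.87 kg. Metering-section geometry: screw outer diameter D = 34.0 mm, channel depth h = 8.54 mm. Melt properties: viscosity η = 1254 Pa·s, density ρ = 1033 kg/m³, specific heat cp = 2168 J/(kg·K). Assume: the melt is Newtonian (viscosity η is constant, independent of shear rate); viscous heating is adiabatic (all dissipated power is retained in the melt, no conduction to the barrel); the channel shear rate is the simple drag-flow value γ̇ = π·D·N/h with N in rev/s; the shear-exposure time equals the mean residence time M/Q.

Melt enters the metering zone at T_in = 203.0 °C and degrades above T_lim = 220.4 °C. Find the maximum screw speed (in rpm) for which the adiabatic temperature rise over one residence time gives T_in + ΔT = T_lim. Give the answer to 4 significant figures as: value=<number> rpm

Q_s = Q / 3600 = 191.2 / 3600 = 0.0531111 kg/s
t_res = M / Q_s = 2.87 ÷ 0.0531111 = 54.0377 s
Convert to metres: D = 0.034 m, h = 0.00854 m
Allowable rise: ΔT_a = T_lim − T_in = 220.4 − 203.0 = 17.4 K
γ̇_max² = ΔT_a·ρ·cp / (η·t_res) = [17.4 × 1033 × 2168] / [1254 × 54.0377] = 575.062 s⁻²
Take the square root: γ̇_max = √(575.062) = 23.9805 s⁻¹
Solve γ̇ = πDN/h for N: N_max = γ̇_max·h/(π·D) = 23.9805 × 0.00854 / (π × 0.034) = 1.91728 rev/s = 115.037 rpm

value=115.0 rpm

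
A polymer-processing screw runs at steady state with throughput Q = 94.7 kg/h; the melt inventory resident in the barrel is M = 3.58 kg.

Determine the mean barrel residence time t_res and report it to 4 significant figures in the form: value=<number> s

value=136.1 s

Convert throughput: Q = 94.7 kg/h = 94.7/3600 = 0.0263056 kg/s
t_res = M / Q_s = 3.58 / 0.0263056 = 136.093 s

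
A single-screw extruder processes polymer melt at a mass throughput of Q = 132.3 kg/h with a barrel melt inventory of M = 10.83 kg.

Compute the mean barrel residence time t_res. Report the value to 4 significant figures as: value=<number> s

value=294.7 s

Throughput in SI: Q_s = 132.3 kg/h ÷ 3600 s/h = 0.03675 kg/s
Mean residence time: t_res = M/Q_s = 10.83 kg / 0.03675 kg/s = 294.694 s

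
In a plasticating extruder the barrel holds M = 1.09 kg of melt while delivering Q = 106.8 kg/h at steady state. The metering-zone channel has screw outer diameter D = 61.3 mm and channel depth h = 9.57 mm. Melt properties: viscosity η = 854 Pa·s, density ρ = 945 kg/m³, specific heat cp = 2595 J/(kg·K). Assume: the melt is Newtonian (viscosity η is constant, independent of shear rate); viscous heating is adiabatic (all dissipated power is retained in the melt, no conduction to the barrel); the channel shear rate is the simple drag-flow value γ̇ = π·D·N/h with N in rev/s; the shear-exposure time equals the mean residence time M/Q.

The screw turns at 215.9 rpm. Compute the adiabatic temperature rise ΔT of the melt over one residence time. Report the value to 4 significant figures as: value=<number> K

value=67.09 K

Q_s = Q / 3600 = 106.8 / 3600 = 0.0296667 kg/s
t_res = M / Q_s = 1.09 ÷ 0.0296667 = 36.7416 s
Geometry in metres: D = 61.3 mm → 0.0613 m, h = 9.57 mm → 0.00957 m; screw speed N = 215.9 rpm = 3.59833 rev/s
γ̇ = π·D·N / h = π · 0.0613 · 3.59833 / 0.00957 = 72.4102 s⁻¹
Adiabatic rise: ΔT = η γ̇² t_res / (ρ cp) = 854·(72.4102)²·36.7416 / (945·2595) = 67.0882 K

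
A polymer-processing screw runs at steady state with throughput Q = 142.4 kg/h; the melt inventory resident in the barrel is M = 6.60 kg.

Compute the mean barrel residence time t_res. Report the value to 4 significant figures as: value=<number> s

value=166.9 s

Throughput in SI: Q_s = 142.4 kg/h ÷ 3600 s/h = 0.0395556 kg/s
t_res = M / Q_s = 6.60 ÷ 0.0395556 = 166.854 s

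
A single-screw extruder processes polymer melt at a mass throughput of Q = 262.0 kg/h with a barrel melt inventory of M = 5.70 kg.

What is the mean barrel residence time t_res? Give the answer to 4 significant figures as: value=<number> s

value=78.32 s

Q_s = Q / 3600 = 262.0 / 3600 = 0.0727778 kg/s
t_res = M / Q_s = 5.70 ÷ 0.0727778 = 78.3206 s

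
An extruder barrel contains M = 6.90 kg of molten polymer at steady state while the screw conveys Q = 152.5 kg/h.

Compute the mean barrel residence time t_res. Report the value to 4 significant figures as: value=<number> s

Convert throughput: Q = 152.5 kg/h = 152.5/3600 = 0.0423611 kg/s
Mean residence time: t_res = M/Q_s = 6.90 kg / 0.0423611 kg/s = 162.885 s

value=162.9 s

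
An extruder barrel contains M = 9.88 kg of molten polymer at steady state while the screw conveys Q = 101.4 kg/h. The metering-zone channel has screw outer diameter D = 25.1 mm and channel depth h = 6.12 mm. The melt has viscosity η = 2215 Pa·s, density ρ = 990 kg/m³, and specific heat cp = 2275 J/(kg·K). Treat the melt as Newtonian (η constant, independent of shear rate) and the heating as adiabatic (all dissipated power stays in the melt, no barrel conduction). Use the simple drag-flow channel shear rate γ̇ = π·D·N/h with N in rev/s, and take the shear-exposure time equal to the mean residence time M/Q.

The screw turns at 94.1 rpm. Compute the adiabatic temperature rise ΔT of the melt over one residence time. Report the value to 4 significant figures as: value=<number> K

value=140.9 K

Throughput in SI: Q_s = 101.4 kg/h ÷ 3600 s/h = 0.0281667 kg/s
t_res = M / Q_s = 9.88 ÷ 0.0281667 = 350.769 s
Geometry in metres: D = 25.1 mm → 0.0251 m, h = 6.12 mm → 0.00612 m; screw speed N = 94.1 rpm = 1.56833 rev/s
Shear rate: γ̇ = πDN/h = π·0.0251·1.56833/0.00612 = 20.2074 s⁻¹
ΔT = η·γ̇²·t_res / (ρ·cp) = 2215 · (20.2074)² · 350.769 / (990 · 2275) = 140.864 K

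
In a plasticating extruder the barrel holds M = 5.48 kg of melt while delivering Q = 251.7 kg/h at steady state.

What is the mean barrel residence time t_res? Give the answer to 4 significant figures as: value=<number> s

value=78.38 s

Q_s = Q / 3600 = 251.7 / 3600 = 0.0699167 kg/s
t_res = M / Q_s = 5.48 / 0.0699167 = 78.379 s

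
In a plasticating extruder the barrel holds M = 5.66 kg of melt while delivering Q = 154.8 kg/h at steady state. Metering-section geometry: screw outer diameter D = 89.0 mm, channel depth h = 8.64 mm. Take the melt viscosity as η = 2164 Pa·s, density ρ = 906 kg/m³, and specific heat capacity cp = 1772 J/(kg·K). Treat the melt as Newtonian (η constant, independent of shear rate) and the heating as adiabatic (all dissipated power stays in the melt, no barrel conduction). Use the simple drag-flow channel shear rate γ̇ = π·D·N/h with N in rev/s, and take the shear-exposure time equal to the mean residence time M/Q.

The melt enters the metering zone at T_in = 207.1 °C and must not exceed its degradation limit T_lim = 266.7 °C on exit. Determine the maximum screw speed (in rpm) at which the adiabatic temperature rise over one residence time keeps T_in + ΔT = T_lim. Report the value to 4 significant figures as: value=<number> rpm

value=33.98 rpm

Q_s = Q / 3600 = 154.8 / 3600 = 0.043 kg/s
Mean residence time: t_res = M/Q_s = 5.66 kg / 0.043 kg/s = 131.628 s
Geometry in SI: D = 89.0 mm → 0.089 m, h = 8.64 mm → 0.00864 m
Allowable rise: ΔT_a = T_lim − T_in = 266.7 − 207.1 = 59.6 K
γ̇_max² = ΔT_a·ρ·cp / (η·t_res) = [59.6 × 906 × 1772] / [2164 × 131.628] = 335.918 s⁻²
Take the square root: γ̇_max = √(335.918) = 18.3281 s⁻¹
Solve γ̇ = πDN/h for N: N_max = γ̇_max·h/(π·D) = 18.3281 × 0.00864 / (π × 0.089) = 0.566357 rev/s = 33.9814 rpm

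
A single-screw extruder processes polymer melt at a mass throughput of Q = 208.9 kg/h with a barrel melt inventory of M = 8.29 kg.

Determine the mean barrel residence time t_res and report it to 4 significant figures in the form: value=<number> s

value=142.9 s

Throughput in SI: Q_s = 208.9 kg/h ÷ 3600 s/h = 0.0580278 kg/s
Mean residence time: t_res = M/Q_s = 8.29 kg / 0.0580278 kg/s = 142.863 s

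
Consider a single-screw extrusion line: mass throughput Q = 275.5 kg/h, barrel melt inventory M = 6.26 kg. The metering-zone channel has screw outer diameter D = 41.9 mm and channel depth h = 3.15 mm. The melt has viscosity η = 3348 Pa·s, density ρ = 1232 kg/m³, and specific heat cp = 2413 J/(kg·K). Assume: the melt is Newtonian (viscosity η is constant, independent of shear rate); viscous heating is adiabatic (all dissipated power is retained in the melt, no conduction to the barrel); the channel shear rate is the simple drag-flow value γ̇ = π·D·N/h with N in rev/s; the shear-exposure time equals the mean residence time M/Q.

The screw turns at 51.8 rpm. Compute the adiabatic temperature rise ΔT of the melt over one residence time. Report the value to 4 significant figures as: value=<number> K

Convert throughput: Q = 275.5 kg/h = 275.5/3600 = 0.0765278 kg/s
Mean residence time: t_res = M/Q_s = 6.26 kg / 0.0765278 kg/s = 81.8004 s
Geometry in metres: D = 41.9 mm → 0.0419 m, h = 3.15 mm → 0.00315 m; screw speed N = 51.8 rpm = 0.863333 rev/s
Shear rate: γ̇ = πDN/h = π·0.0419·0.863333/0.00315 = 36.0771 s⁻¹
ΔT = η·γ̇²·t_res / (ρ·cp) = 3348 · (36.0771)² · 81.8004 / (1232 · 2413) = 119.905 K

value=119.9 K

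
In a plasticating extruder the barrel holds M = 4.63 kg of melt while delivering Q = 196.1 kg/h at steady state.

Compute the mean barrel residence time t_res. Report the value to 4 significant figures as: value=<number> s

value=85.00 s

Q_s = Q / 3600 = 196.1 / 3600 = 0.0544722 kg/s
t_res = M / Q_s = 4.63 ÷ 0.0544722 = 84.9975 s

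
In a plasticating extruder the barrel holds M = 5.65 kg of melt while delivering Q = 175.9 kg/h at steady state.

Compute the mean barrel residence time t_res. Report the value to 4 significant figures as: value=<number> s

Q_s = Q / 3600 = 175.9 / 3600 = 0.0488611 kg/s
t_res = M / Q_s = 5.65 / 0.0488611 = 115.634 s

value=115.6 s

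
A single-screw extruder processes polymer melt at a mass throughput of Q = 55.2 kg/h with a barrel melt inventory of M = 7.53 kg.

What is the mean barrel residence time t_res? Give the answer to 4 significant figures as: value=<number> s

Q_s = Q / 3600 = 55.2 / 3600 = 0.0153333 kg/s
t_res = M / Q_s = 7.53 / 0.0153333 = 491.087 s

value=491.1 s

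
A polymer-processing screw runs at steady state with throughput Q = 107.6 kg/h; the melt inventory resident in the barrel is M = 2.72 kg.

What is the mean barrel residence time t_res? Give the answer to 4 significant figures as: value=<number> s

Q_s = Q / 3600 = 107.6 / 3600 = 0.0298889 kg/s
t_res = M / Q_s = 2.72 / 0.0298889 = 91.0037 s

value=91.00 s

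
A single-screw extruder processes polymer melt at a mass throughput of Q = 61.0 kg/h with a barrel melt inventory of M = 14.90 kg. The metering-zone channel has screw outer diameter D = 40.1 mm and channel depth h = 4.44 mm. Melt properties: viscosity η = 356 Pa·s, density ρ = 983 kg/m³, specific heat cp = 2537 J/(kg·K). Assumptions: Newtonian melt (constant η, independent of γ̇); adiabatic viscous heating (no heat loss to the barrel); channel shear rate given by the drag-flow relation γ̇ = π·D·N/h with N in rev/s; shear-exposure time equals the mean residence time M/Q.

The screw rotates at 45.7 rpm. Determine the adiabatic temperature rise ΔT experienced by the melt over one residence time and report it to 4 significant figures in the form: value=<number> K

Convert throughput: Q = 61.0 kg/h = 61.0/3600 = 0.0169444 kg/s
t_res = M / Q_s = 14.90 ÷ 0.0169444 = 879.344 s
Geometry in metres: D = 40.1 mm → 0.0401 m, h = 4.44 mm → 0.00444 m; screw speed N = 45.7 rpm = 0.761667 rev/s
γ̇ = π·D·N / h = π · 0.0401 · 0.761667 / 0.00444 = 21.6111 s⁻¹
ΔT = η·γ̇²·t_res / (ρ·cp) = 356 · (21.6111)² · 879.344 / (983 · 2537) = 58.6256 K

value=58.63 K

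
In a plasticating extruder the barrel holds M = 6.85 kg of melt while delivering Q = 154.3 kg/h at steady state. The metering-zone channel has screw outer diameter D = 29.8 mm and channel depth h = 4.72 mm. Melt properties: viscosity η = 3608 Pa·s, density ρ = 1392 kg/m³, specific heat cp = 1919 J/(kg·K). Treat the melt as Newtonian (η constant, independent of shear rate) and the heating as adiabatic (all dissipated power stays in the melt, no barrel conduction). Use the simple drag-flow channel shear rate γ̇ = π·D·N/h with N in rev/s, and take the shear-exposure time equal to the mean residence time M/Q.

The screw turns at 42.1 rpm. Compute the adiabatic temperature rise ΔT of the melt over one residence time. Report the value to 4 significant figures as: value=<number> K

value=41.81 K

Q_s = Q / 3600 = 154.3 / 3600 = 0.0428611 kg/s
t_res = M / Q_s = 6.85 ÷ 0.0428611 = 159.819 s
D = 29.8 mm = 0.0298 m;  h = 4.72 mm = 0.00472 m;  N = 42.1 rpm / 60 = 0.701667 rev/s
γ̇ = π·D·N / h = π · 0.0298 · 0.701667 / 0.00472 = 13.9173 s⁻¹
Adiabatic rise: ΔT = η γ̇² t_res / (ρ cp) = 3608·(13.9173)²·159.819 / (1392·1919) = 41.8109 K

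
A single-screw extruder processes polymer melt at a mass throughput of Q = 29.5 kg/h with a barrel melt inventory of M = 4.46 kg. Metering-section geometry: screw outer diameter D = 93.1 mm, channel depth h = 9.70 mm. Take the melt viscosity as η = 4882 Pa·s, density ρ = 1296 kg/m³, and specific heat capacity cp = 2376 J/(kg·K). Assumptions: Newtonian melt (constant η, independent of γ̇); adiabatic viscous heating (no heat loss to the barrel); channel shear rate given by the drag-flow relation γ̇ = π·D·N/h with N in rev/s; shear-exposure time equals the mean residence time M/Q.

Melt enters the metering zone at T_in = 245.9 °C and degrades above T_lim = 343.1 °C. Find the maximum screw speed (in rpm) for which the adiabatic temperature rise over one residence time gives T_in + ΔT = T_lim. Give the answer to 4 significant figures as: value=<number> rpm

value=21.12 rpm

Throughput in SI: Q_s = 29.5 kg/h ÷ 3600 s/h = 0.00819444 kg/s
t_res = M / Q_s = 4.46 / 0.00819444 = 544.271 s
D = 93.1 mm = 0.0931 m;  h = 9.70 mm = 0.0097 m
ΔT_a = T_lim − T_in = 343.1 °C − 245.9 °C = 97.2 K
γ̇_max² = ΔT_a·ρ·cp/(η·t_res) = 97.2·1296·2376/(4882·544.271) = 112.643 s⁻²
γ̇_max = sqrt(112.643) = 10.6133 s⁻¹
Solve γ̇ = πDN/h for N: N_max = γ̇_max·h/(π·D) = 10.6133 × 0.0097 / (π × 0.0931) = 0.351985 rev/s = 21.1191 rpm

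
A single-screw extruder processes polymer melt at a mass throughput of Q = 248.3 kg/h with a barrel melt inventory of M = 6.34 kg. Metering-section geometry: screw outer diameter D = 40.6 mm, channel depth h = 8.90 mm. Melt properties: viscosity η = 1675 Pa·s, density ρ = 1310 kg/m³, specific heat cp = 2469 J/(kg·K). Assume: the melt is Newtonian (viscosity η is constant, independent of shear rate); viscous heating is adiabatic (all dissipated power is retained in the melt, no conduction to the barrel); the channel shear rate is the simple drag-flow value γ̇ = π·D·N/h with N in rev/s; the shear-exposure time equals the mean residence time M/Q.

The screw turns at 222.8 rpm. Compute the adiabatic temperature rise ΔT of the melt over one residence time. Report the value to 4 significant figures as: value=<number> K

value=134.8 K

Convert throughput: Q = 248.3 kg/h = 248.3/3600 = 0.0689722 kg/s
t_res = M / Q_s = 6.34 / 0.0689722 = 91.9211 s
D = 40.6 mm = 0.0406 m;  h = 8.90 mm = 0.0089 m;  N = 222.8 rpm / 60 = 3.71333 rev/s
Shear rate: γ̇ = πDN/h = π·0.0406·3.71333/0.0089 = 53.2169 s⁻¹
Adiabatic rise: ΔT = η γ̇² t_res / (ρ cp) = 1675·(53.2169)²·91.9211 / (1310·2469) = 134.815 K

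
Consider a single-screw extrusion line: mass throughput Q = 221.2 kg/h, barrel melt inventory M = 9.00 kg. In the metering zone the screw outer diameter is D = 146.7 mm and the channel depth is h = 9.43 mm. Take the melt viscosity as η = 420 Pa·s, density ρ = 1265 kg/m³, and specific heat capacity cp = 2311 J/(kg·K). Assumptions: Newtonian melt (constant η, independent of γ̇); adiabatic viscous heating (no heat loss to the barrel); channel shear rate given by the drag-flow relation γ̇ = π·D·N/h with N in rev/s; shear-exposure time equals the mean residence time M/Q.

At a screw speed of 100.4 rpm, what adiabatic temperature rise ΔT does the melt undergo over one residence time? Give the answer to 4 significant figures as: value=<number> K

Throughput in SI: Q_s = 221.2 kg/h ÷ 3600 s/h = 0.0614444 kg/s
t_res = M / Q_s = 9.00 ÷ 0.0614444 = 146.474 s
Convert to SI: D = 0.1467 m, h = 0.00943 m, N = 100.4/60 = 1.67333 rev/s
γ̇ = π·D·N / h = π · 0.1467 · 1.67333 / 0.00943 = 81.7807 s⁻¹
ΔT = η·γ̇²·t_res/(ρ·cp) = [420 × 81.7807² × 146.474] / [1265 × 2311] = 140.741 K

value=140.7 K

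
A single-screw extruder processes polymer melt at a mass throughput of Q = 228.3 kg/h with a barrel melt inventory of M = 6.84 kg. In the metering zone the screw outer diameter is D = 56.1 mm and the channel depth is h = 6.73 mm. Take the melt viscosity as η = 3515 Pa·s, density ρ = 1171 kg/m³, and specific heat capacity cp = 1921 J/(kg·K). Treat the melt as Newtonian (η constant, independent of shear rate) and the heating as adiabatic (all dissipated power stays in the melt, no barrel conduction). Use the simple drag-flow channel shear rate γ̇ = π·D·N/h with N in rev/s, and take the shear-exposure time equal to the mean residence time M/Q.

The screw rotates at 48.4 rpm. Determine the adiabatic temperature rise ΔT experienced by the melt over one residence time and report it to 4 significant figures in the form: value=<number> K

Throughput in SI: Q_s = 228.3 kg/h ÷ 3600 s/h = 0.0634167 kg/s
Mean residence time: t_res = M/Q_s = 6.84 kg / 0.0634167 kg/s = 107.858 s
Convert to SI: D = 0.0561 m, h = 0.00673 m, N = 48.4/60 = 0.806667 rev/s
γ̇ = π D N / h = (π)(0.0561)(0.806667) / 0.00673 = 21.1248 s⁻¹
Adiabatic rise: ΔT = η γ̇² t_res / (ρ cp) = 3515·(21.1248)²·107.858 / (1171·1921) = 75.2103 K

value=75.21 K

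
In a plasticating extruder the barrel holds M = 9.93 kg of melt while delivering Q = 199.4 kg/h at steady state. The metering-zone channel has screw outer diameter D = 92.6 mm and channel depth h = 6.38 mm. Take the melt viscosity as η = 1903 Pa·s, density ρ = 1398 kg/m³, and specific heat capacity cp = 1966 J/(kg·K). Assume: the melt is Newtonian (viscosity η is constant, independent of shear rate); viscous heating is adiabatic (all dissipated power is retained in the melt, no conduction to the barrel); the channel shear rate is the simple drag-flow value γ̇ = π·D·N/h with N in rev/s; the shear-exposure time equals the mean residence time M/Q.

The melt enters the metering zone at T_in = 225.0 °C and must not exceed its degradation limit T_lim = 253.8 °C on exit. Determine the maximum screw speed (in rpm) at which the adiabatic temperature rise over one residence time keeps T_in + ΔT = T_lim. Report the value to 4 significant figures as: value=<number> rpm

value=20.04 rpm

Throughput in SI: Q_s = 199.4 kg/h ÷ 3600 s/h = 0.0553889 kg/s
t_res = M / Q_s = 9.93 ÷ 0.0553889 = 179.278 s
Convert to metres: D = 0.0926 m, h = 0.00638 m
ΔT_a = T_lim − T_in = 253.8 °C − 225.0 °C = 28.8 K
Invert ΔT = ηγ̇²t_res/(ρcp) for γ̇: γ̇_max² = ΔT_a ρ cp / (η t_res) = 28.8·1398·1966 / (1903·179.278) = 232.016 s⁻²
γ̇_max = √232.016 = 15.2321 s⁻¹
N_max = γ̇_max·h / (π·D) = 15.2321 · 0.00638 / (π · 0.0926) = 0.334056 rev/s = 20.0433 rpm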